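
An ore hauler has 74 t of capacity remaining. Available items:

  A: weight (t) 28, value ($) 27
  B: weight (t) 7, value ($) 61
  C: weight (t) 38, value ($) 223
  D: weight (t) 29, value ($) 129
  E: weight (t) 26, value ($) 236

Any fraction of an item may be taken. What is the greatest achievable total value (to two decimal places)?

533.34

Greedy by value/weight ratio, highest first.
Order: E (236/26=9.08) > B (61/7=8.71) > C (223/38=5.87) > D (129/29=4.45) > A (27/28=0.96)
Fill: take E (26 @ 236) → take B (7 @ 61) → take C (38 @ 223) → take 3/29 of D → 13.34; 74/74 used.
Total value = 533.34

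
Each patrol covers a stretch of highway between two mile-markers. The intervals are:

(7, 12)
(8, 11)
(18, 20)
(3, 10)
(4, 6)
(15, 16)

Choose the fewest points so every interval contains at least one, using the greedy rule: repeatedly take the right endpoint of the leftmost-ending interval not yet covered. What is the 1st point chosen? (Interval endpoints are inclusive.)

6

Sort by right endpoint; whenever an interval is uncovered, place a point at its right end.
By right end: [4,6]  [3,10]  [8,11]  [7,12]  [15,16]  [18,20]
[4,6] uncovered → point at 6; [8,11] uncovered → point at 11; [15,16] uncovered → point at 16; [18,20] uncovered → point at 20.
Points: 6, 11, 16, 20 (4 total).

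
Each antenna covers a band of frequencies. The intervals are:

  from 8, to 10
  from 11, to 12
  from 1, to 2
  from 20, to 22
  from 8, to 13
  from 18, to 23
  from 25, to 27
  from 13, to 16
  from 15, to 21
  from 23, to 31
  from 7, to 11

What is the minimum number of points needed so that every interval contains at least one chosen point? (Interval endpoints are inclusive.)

6

Sort by right endpoint; whenever an interval is uncovered, place a point at its right end.
By right end: [1,2]  [8,10]  [7,11]  [11,12]  [8,13]  [13,16]  [15,21]  [20,22]  [18,23]  [25,27]  [23,31]
[1,2] uncovered → point at 2; [8,10] uncovered → point at 10; [11,12] uncovered → point at 12; [13,16] uncovered → point at 16; [20,22] uncovered → point at 22; [25,27] uncovered → point at 27.
Points: 2, 10, 12, 16, 22, 27 (6 total).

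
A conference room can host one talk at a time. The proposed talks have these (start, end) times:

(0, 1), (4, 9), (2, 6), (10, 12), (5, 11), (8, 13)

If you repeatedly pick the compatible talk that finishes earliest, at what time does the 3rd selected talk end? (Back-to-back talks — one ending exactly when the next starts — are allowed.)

Greedy by earliest finish: after sorting by end time, pick each interval compatible with the last pick.
By end time: (0,1), (2,6), (4,9), (5,11), (10,12), (8,13).
Pick (0,1); next start ≥ 1 → (2,6); next start ≥ 6 → (10,12).
Selected: (0,1) (2,6) (10,12)

12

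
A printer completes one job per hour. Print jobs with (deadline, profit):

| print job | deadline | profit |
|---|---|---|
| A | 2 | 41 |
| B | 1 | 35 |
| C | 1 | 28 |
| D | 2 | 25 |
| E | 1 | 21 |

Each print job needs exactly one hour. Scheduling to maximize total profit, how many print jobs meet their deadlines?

2

By profit: A(d2,41), B(d1,35), C(d1,28), D(d2,25), E(d1,21)
A→slot 2; B→slot 1; C skipped; D skipped; E skipped.
2 of 5 scheduled.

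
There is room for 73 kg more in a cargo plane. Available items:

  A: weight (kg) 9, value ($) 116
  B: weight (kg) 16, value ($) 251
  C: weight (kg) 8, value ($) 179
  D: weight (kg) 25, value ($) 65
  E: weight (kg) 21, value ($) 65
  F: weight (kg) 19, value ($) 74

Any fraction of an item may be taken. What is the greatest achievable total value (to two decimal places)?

Greedy by value/weight ratio, highest first.
Ratios (sorted): C 22.38, B 15.69, A 12.89, F 3.89, E 3.10, D 2.60
take C (8 @ 179); take B (16 @ 251); take A (9 @ 116); take F (19 @ 74); take E (21 @ 65). Capacity used 73/73.
Total value = 685.00

685.00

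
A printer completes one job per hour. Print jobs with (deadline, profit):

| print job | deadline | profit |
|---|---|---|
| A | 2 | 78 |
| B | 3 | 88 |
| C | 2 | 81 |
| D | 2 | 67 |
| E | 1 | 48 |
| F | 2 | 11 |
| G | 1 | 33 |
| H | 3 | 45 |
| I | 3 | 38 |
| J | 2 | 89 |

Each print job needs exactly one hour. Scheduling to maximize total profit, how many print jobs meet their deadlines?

3

Sort by profit descending; place each in the latest free slot ≤ its deadline.
By profit: J(d2,89), B(d3,88), C(d2,81), A(d2,78), D(d2,67), E(d1,48), H(d3,45), I(d3,38), G(d1,33), F(d2,11)
J→slot 2; B→slot 3; C→slot 1; A skipped; D skipped; E skipped; H skipped; I skipped; G skipped; F skipped.
3 of 10 scheduled.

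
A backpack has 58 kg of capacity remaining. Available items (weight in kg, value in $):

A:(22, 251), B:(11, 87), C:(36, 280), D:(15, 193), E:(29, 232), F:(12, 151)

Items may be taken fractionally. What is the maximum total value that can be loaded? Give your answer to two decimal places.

Greedy by value/weight ratio, highest first.
Ratios (sorted): D 12.87, F 12.58, A 11.41, E 8.00, B 7.91, C 7.78
take D (15 @ 193); take F (12 @ 151); take A (22 @ 251); take 9/29 of E → 72.00. Capacity used 58/58.
Total value = 667.00

667.00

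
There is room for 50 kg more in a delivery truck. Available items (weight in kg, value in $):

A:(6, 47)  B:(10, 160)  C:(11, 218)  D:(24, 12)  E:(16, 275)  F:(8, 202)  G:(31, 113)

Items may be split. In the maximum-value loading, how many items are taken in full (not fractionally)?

Order: F (202/8=25.25) > C (218/11=19.82) > E (275/16=17.19) > B (160/10=16.00) > A (47/6=7.83) > G (113/31=3.65) > D (12/24=0.50)
Fill: take F (8 @ 202) → take C (11 @ 218) → take E (16 @ 275) → take B (10 @ 160) → take 5/6 of A → 39.17; 50/50 used.
4 item(s) taken whole; one partial (take 5/6 of A).

4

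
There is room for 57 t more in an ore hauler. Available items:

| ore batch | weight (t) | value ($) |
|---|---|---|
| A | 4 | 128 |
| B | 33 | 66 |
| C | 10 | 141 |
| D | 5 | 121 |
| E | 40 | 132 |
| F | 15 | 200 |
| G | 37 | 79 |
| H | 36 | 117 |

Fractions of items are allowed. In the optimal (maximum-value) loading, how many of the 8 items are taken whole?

Sort by value per unit weight and fill in that order.
Order: A (128/4=32.00) > D (121/5=24.20) > C (141/10=14.10) > F (200/15=13.33) > E (132/40=3.30) > H (117/36=3.25) > G (79/37=2.14) > B (66/33=2.00)
Fill: take A (4 @ 128) → take D (5 @ 121) → take C (10 @ 141) → take F (15 @ 200) → take 23/40 of E → 75.90; 57/57 used.
4 item(s) taken whole; one partial (take 23/40 of E).

4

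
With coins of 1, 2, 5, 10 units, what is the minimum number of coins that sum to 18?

4

Use the largest denomination that fits, subtract, and repeat.
18 = 1×10 + 1×5 + 1×2 + 1×1
Total coins = 1 + 1 + 1 + 1 = 4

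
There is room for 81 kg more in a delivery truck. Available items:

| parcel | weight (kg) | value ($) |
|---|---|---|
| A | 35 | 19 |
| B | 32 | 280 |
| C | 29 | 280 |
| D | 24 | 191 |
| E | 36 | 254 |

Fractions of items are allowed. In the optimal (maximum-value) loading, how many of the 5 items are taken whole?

2

Greedy by value/weight ratio, highest first.
Order: C (280/29=9.66) > B (280/32=8.75) > D (191/24=7.96) > E (254/36=7.06) > A (19/35=0.54)
Fill: take C (29 @ 280) → take B (32 @ 280) → take 20/24 of D → 159.17; 81/81 used.
2 item(s) taken whole; one partial (take 20/24 of D).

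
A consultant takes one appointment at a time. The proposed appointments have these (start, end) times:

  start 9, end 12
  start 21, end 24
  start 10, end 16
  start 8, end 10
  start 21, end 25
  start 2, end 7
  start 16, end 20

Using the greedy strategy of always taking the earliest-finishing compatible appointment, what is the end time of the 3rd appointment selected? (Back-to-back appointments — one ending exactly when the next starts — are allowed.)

By end time: (2,7), (8,10), (9,12), (10,16), (16,20), (21,24), (21,25).
Pick (2,7); next start ≥ 7 → (8,10); next start ≥ 10 → (10,16); next start ≥ 16 → (16,20); next start ≥ 20 → (21,24).
Selected: (2,7) (8,10) (10,16) (16,20) (21,24)

16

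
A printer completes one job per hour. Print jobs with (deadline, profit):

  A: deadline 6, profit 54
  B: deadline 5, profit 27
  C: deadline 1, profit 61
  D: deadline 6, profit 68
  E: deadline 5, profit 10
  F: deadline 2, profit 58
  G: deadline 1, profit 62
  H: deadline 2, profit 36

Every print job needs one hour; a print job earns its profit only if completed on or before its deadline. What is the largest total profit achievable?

279

Take jobs in profit order; each goes to the latest open slot no later than its deadline.
By profit: D(d6,68), G(d1,62), C(d1,61), F(d2,58), A(d6,54), H(d2,36), B(d5,27), E(d5,10)
D→slot 6; G→slot 1; C skipped; F→slot 2; A→slot 5; H skipped; B→slot 4; E→slot 3.
Profit = 62 + 58 + 10 + 27 + 54 + 68 = 279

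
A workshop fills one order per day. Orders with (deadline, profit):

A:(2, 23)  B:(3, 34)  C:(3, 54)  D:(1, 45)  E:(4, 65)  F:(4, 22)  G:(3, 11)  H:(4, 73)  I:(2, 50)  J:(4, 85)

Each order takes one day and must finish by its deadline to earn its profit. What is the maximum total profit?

Sort by profit descending; place each in the latest free slot ≤ its deadline.
By profit: J(d4,85), H(d4,73), E(d4,65), C(d3,54), I(d2,50), D(d1,45), B(d3,34), A(d2,23), F(d4,22), G(d3,11)
J→slot 4; H→slot 3; E→slot 2; C→slot 1; I skipped; D skipped; B skipped; A skipped; F skipped; G skipped.
Profit = 54 + 65 + 73 + 85 = 277

277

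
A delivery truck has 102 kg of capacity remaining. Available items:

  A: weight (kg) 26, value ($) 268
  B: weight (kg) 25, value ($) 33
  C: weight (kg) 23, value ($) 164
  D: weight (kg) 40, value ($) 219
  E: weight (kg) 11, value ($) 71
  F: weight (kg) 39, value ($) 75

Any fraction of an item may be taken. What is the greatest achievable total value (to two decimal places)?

Greedy by value/weight ratio, highest first.
Ratios (sorted): A 10.31, C 7.13, E 6.45, D 5.47, F 1.92, B 1.32
take A (26 @ 268); take C (23 @ 164); take E (11 @ 71); take D (40 @ 219); take 2/39 of F → 3.85. Capacity used 102/102.
Total value = 725.85

725.85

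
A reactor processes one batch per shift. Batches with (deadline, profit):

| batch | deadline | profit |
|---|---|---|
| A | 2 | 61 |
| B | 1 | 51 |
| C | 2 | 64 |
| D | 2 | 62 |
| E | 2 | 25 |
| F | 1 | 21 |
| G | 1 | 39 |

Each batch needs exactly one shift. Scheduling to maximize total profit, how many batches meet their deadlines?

Take jobs in profit order; each goes to the latest open slot no later than its deadline.
Profit order: C=64 D=62 A=61 B=51 G=39 E=25 F=21
Assign: C→slot 2, D→slot 1, A skipped, B skipped, G skipped, E skipped, F skipped.
Slots: [1:D] [2:C]
2 of 7 scheduled.

2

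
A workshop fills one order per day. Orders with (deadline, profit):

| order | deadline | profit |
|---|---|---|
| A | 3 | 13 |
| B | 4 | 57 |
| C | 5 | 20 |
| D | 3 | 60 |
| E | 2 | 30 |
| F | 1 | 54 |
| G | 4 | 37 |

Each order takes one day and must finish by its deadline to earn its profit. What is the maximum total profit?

228

Profit order: D=60 B=57 F=54 G=37 E=30 C=20 A=13
Assign: D→slot 3, B→slot 4, F→slot 1, G→slot 2, E skipped, C→slot 5, A skipped.
Slots: [1:F] [2:G] [3:D] [4:B] [5:C]
Profit = 54 + 37 + 60 + 57 + 20 = 228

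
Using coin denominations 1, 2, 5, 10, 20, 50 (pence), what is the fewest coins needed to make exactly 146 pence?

Use the largest denomination that fits, subtract, and repeat.
146 − 2×50→46 − 2×20→6 − 1×5→1 − 1×1→0
Total coins = 2 + 2 + 1 + 1 = 6

6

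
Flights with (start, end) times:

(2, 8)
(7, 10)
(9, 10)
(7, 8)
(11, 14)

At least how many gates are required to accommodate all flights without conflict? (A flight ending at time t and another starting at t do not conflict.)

Events (time:±→running): 2:+→1 7:+→2 7:+→3 … peak 3.

3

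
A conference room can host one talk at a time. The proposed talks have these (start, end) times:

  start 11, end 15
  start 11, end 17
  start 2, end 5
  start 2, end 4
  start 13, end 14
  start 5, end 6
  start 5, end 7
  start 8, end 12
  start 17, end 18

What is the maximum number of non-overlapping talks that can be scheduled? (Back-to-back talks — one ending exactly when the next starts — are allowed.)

5

Sort by end time and greedily take each interval whose start is ≥ the last chosen end.
By end time: (2,4), (2,5), (5,6), (5,7), (8,12), (13,14), (11,15), (11,17), (17,18).
Pick (2,4); next start ≥ 4 → (5,6); next start ≥ 6 → (8,12); next start ≥ 12 → (13,14); next start ≥ 14 → (17,18).
Selected 5 talks.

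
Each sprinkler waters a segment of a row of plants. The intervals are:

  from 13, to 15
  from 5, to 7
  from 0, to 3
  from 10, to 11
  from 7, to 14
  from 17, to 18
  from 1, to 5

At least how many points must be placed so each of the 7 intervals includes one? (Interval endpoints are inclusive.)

5

Process intervals by earliest right end; each time one isn't hit yet, stab at its right endpoint.
Sorted: [0,3] [1,5] [5,7] [10,11] [7,14] [13,15] [17,18]
{[0,3],[1,5]} hit by 3; {[5,7]} hit by 7; {[10,11],[7,14]} hit by 11; {[13,15]} hit by 15; {[17,18]} hit by 18.
Points: 3, 7, 11, 15, 18 (5 total).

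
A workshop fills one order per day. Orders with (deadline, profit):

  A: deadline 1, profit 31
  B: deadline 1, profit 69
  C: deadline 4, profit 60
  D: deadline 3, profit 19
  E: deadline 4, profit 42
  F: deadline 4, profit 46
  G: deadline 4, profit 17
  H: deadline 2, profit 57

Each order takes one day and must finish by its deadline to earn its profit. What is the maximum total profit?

Sort by profit descending; place each in the latest free slot ≤ its deadline.
By profit: B(d1,69), C(d4,60), H(d2,57), F(d4,46), E(d4,42), A(d1,31), D(d3,19), G(d4,17)
B→slot 1; C→slot 4; H→slot 2; F→slot 3; E skipped; A skipped; D skipped; G skipped.
Profit = 69 + 57 + 46 + 60 = 232

232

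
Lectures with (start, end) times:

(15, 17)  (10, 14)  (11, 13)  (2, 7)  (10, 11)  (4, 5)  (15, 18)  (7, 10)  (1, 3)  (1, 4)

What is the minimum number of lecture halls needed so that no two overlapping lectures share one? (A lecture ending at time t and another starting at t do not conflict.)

3

starts: [1, 1, 2, 4, 7, 10, 10, 11, 15, 15]
ends:   [3, 4, 5, 7, 10, 11, 13, 14, 17, 18]
s1→1 s1→2 s2→3  — peak 3.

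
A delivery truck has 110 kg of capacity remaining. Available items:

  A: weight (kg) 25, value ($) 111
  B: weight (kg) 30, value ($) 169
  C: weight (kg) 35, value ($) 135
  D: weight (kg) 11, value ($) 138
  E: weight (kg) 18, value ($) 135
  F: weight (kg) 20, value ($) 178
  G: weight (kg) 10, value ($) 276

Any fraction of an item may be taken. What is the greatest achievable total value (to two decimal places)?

989.24

Greedy by value/weight ratio, highest first.
Order: G (276/10=27.60) > D (138/11=12.55) > F (178/20=8.90) > E (135/18=7.50) > B (169/30=5.63) > A (111/25=4.44) > C (135/35=3.86)
Fill: take G (10 @ 276) → take D (11 @ 138) → take F (20 @ 178) → take E (18 @ 135) → take B (30 @ 169) → take 21/25 of A → 93.24; 110/110 used.
Total value = 989.24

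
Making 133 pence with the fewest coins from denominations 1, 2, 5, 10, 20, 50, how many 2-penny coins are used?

Use the largest denomination that fits, subtract, and repeat.
133 − 2×50→33 − 1×20→13 − 1×10→3 − 1×2→1 − 1×1→0
Count of 2: 1

1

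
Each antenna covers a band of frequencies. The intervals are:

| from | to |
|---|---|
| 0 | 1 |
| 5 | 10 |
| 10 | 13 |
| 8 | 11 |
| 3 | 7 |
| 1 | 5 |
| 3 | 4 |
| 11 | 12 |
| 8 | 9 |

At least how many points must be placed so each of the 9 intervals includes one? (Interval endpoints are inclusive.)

4

Process intervals by earliest right end; each time one isn't hit yet, stab at its right endpoint.
By right end: [0,1]  [3,4]  [1,5]  [3,7]  [8,9]  [5,10]  [8,11]  [11,12]  [10,13]
[0,1] uncovered → point at 1; [3,4] uncovered → point at 4; [8,9] uncovered → point at 9; [11,12] uncovered → point at 12.
Points: 1, 4, 9, 12 (4 total).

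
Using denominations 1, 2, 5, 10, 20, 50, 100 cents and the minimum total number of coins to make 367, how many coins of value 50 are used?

367 = 3×100 + 1×50 + 1×10 + 1×5 + 1×2
Count of 50: 1

1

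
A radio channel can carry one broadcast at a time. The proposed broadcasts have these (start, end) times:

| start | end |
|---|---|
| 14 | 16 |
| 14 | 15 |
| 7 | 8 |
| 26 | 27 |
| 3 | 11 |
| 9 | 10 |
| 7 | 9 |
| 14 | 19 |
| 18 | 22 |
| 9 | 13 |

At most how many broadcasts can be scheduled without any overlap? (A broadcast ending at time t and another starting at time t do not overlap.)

Sorted by end: (7,8)  (7,9)  (9,10)  (3,11)  (9,13)  (14,15)  (14,16)  (14,19)  (18,22)  (26,27)
take (7,8); skip (7,9); take (9,10); take (14,15); take (18,22); take (26,27).
Selected 5 broadcasts.

5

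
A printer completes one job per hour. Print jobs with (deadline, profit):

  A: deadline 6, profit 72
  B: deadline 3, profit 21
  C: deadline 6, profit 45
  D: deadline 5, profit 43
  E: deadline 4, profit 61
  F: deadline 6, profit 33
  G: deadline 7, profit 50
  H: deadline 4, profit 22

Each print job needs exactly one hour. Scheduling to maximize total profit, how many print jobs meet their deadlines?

7

Profit order: A=72 E=61 G=50 C=45 D=43 F=33 H=22 B=21
Assign: A→slot 6, E→slot 4, G→slot 7, C→slot 5, D→slot 3, F→slot 2, H→slot 1, B skipped.
Slots: [1:H] [2:F] [3:D] [4:E] [5:C] [6:A] [7:G]
7 of 8 scheduled.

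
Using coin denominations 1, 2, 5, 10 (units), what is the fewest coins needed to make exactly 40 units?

Use the largest denomination that fits, subtract, and repeat.
40 − 4×10→0
Total coins = 4 = 4

4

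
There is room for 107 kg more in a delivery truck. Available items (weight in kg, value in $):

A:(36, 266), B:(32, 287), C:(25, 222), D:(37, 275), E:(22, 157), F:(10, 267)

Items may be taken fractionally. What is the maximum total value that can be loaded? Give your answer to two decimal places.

Sort by value per unit weight and fill in that order.
Ratios (sorted): F 26.70, B 8.97, C 8.88, D 7.43, A 7.39, E 7.14
take F (10 @ 267); take B (32 @ 287); take C (25 @ 222); take D (37 @ 275); take 3/36 of A → 22.17. Capacity used 107/107.
Total value = 1073.17

1073.17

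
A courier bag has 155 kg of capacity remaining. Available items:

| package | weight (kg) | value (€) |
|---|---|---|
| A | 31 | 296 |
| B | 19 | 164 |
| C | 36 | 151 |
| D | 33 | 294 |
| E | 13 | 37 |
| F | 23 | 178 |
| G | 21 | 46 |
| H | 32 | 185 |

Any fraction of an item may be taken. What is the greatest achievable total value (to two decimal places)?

1188.31

Order: A (296/31=9.55) > D (294/33=8.91) > B (164/19=8.63) > F (178/23=7.74) > H (185/32=5.78) > C (151/36=4.19) > E (37/13=2.85) > G (46/21=2.19)
Fill: take A (31 @ 296) → take D (33 @ 294) → take B (19 @ 164) → take F (23 @ 178) → take H (32 @ 185) → take 17/36 of C → 71.31; 155/155 used.
Total value = 1188.31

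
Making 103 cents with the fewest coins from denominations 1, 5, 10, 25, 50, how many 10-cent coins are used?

103 − 2×50→3 − 3×1→0
Count of 10: 0

0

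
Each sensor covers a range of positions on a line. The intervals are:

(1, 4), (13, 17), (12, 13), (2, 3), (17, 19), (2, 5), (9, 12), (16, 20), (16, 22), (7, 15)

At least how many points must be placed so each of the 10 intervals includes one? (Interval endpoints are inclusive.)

Sort by right endpoint; whenever an interval is uncovered, place a point at its right end.
Sorted: [2,3] [1,4] [2,5] [9,12] [12,13] [7,15] [13,17] [17,19] [16,20] [16,22]
{[2,3],[1,4],[2,5]} hit by 3; {[9,12],[12,13],[7,15]} hit by 12; {[13,17],[17,19],[16,20],[16,22]} hit by 17.
Points: 3, 12, 17 (3 total).

3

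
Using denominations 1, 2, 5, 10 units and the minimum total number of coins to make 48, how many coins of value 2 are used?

Use the largest denomination that fits, subtract, and repeat.
48 − 4×10→8 − 1×5→3 − 1×2→1 − 1×1→0
Count of 2: 1

1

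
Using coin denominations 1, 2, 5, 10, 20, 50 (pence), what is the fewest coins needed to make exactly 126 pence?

5

126 − 2×50→26 − 1×20→6 − 1×5→1 − 1×1→0
Total coins = 2 + 1 + 1 + 1 = 5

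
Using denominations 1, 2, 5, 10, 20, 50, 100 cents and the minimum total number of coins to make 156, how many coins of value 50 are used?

1

156 − 1×100→56 − 1×50→6 − 1×5→1 − 1×1→0
Count of 50: 1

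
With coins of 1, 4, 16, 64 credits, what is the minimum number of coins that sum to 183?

Use the largest denomination that fits, subtract, and repeat.
183 = 2×64 + 3×16 + 1×4 + 3×1
Total coins = 2 + 3 + 1 + 3 = 9

9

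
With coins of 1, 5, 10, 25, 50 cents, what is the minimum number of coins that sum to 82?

5

Use the largest denomination that fits, subtract, and repeat.
82 = 1×50 + 1×25 + 1×5 + 2×1
Total coins = 1 + 1 + 1 + 2 = 5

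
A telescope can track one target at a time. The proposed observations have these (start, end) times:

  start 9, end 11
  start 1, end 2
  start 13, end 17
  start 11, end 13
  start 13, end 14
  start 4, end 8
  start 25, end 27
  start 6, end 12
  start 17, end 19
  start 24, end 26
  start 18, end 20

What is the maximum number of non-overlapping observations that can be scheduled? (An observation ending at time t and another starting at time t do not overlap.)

7

Greedy by earliest finish: after sorting by end time, pick each interval compatible with the last pick.
Sorted by end: (1,2)  (4,8)  (9,11)  (6,12)  (11,13)  (13,14)  (13,17)  (17,19)  (18,20)  (24,26)  (25,27)
take (1,2); take (4,8); take (9,11); take (11,13); take (13,14); take (17,19); take (24,26); skip (25,27).
Selected 7 observations.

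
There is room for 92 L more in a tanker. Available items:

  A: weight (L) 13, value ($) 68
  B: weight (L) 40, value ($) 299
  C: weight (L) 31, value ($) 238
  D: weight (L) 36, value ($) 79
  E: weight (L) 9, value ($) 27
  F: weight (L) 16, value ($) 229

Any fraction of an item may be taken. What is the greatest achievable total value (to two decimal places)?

792.15

Sort by value per unit weight and fill in that order.
Ratios (sorted): F 14.31, C 7.68, B 7.47, A 5.23, E 3.00, D 2.19
take F (16 @ 229); take C (31 @ 238); take B (40 @ 299); take 5/13 of A → 26.15. Capacity used 92/92.
Total value = 792.15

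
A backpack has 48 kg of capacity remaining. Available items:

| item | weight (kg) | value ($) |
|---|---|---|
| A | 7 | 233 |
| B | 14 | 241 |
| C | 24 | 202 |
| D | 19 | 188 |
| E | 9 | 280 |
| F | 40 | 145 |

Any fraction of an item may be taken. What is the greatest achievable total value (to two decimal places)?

Ratios (sorted): A 33.29, E 31.11, B 17.21, D 9.89, C 8.42, F 3.62
take A (7 @ 233); take E (9 @ 280); take B (14 @ 241); take 18/19 of D → 178.11. Capacity used 48/48.
Total value = 932.11

932.11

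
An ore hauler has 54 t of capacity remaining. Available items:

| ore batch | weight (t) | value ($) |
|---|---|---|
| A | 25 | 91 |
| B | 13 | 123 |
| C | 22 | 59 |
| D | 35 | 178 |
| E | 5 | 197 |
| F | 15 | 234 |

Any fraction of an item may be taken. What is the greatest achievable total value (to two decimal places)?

Ratios (sorted): E 39.40, F 15.60, B 9.46, D 5.09, A 3.64, C 2.68
take E (5 @ 197); take F (15 @ 234); take B (13 @ 123); take 21/35 of D → 106.80. Capacity used 54/54.
Total value = 660.80

660.80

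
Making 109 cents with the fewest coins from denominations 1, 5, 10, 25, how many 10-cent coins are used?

Greedy: take as many of the largest coin as possible, then repeat with the remainder.
109 = 4×25 + 1×5 + 4×1
Count of 10: 0

0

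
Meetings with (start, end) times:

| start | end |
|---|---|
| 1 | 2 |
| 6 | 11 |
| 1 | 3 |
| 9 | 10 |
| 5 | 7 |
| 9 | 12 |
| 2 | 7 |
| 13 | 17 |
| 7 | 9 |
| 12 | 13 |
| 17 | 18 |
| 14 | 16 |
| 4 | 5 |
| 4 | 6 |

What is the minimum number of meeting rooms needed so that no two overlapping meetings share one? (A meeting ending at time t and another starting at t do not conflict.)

starts: [1, 1, 2, 4, 4, 5, 6, 7, 9, 9, 12, 13, 14, 17]
ends:   [2, 3, 5, 6, 7, 7, 9, 10, 11, 12, 13, 16, 17, 18]
s1→1 s1→2 e2→1 s2→2 e3→1 s4→2 s4→3  — peak 3.

3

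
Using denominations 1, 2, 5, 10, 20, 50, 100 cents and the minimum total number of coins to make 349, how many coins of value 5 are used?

1

349 − 3×100→49 − 2×20→9 − 1×5→4 − 2×2→0
Count of 5: 1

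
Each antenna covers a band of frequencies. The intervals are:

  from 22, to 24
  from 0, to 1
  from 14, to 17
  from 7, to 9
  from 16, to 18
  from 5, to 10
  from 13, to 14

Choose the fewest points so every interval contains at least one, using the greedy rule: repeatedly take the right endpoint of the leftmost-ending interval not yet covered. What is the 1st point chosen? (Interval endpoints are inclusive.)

Process intervals by earliest right end; each time one isn't hit yet, stab at its right endpoint.
Sorted: [0,1] [7,9] [5,10] [13,14] [14,17] [16,18] [22,24]
{[0,1]} hit by 1; {[7,9],[5,10]} hit by 9; {[13,14],[14,17]} hit by 14; {[16,18]} hit by 18; {[22,24]} hit by 24.
Points: 1, 9, 14, 18, 24 (5 total).

1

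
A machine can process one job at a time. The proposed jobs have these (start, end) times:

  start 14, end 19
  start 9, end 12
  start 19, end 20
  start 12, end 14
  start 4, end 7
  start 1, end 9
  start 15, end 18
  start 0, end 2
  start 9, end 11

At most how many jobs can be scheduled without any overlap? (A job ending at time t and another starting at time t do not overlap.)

6

Greedy by earliest finish: after sorting by end time, pick each interval compatible with the last pick.
By end time: (0,2), (4,7), (1,9), (9,11), (9,12), (12,14), (15,18), (14,19), (19,20).
Pick (0,2); next start ≥ 2 → (4,7); next start ≥ 7 → (9,11); next start ≥ 11 → (12,14); next start ≥ 14 → (15,18); next start ≥ 18 → (19,20).
Selected 6 jobs.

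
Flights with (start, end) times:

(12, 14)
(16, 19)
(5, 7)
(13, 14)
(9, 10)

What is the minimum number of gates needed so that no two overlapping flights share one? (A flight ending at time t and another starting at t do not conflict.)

2

Count concurrent intervals with a sweep; the peak is the room count.
Events (time:±→running): 5:+→1 7:-→0 9:+→1 10:-→0 12:+→1 13:+→2 … peak 2.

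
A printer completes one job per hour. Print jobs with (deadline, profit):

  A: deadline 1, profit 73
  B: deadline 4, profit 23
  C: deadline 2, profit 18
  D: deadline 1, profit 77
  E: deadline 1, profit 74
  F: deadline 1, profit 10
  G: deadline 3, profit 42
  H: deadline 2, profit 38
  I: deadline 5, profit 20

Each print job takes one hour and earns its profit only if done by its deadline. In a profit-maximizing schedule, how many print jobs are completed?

Take jobs in profit order; each goes to the latest open slot no later than its deadline.
By profit: D(d1,77), E(d1,74), A(d1,73), G(d3,42), H(d2,38), B(d4,23), I(d5,20), C(d2,18), F(d1,10)
D→slot 1; E skipped; A skipped; G→slot 3; H→slot 2; B→slot 4; I→slot 5; C skipped; F skipped.
5 of 9 scheduled.

5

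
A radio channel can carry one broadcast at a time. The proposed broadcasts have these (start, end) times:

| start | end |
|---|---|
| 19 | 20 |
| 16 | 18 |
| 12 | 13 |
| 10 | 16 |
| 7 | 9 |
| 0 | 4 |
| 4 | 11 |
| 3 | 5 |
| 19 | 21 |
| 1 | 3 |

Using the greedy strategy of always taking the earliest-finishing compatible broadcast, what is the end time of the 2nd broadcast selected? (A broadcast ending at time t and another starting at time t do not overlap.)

Sorted by end: (1,3)  (0,4)  (3,5)  (7,9)  (4,11)  (12,13)  (10,16)  (16,18)  (19,20)  (19,21)
take (1,3); take (3,5); take (7,9); take (12,13); skip (10,16); take (16,18); take (19,20); skip (19,21).
Selected: (1,3) (3,5) (7,9) (12,13) (16,18) (19,20)

5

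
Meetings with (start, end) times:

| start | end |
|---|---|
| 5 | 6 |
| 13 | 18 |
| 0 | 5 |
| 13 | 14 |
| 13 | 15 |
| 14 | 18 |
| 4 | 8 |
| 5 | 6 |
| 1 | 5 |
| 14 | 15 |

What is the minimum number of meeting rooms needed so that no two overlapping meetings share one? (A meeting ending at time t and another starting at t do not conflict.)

The answer is the maximum number of intervals overlapping at any instant.
Events (time:±→running): 0:+→1 1:+→2 4:+→3 5:-→2 5:-→1 5:+→2 5:+→3 6:-→2 6:-→1 8:-→0 13:+→1 13:+→2 13:+→3 14:-→2 14:+→3 14:+→4 … peak 4.

4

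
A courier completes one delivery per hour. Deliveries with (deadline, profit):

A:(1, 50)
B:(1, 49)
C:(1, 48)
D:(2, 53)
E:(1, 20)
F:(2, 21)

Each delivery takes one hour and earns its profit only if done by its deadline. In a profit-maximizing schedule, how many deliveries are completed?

By profit: D(d2,53), A(d1,50), B(d1,49), C(d1,48), F(d2,21), E(d1,20)
D→slot 2; A→slot 1; B skipped; C skipped; F skipped; E skipped.
2 of 6 scheduled.

2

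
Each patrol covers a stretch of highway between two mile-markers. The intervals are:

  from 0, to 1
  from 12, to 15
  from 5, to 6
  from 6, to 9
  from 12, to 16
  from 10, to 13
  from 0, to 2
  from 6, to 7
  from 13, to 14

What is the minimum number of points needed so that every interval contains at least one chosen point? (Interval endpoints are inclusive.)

By right end: [0,1]  [0,2]  [5,6]  [6,7]  [6,9]  [10,13]  [13,14]  [12,15]  [12,16]
[0,1] uncovered → point at 1; [5,6] uncovered → point at 6; [10,13] uncovered → point at 13.
Points: 1, 6, 13 (3 total).

3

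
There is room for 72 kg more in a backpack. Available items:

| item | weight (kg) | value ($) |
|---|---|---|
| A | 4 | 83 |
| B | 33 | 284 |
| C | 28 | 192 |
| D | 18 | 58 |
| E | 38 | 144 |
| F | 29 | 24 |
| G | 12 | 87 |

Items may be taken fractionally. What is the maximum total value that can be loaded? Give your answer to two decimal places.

Ratios (sorted): A 20.75, B 8.61, G 7.25, C 6.86, E 3.79, D 3.22, F 0.83
take A (4 @ 83); take B (33 @ 284); take G (12 @ 87); take 23/28 of C → 157.71. Capacity used 72/72.
Total value = 611.71

611.71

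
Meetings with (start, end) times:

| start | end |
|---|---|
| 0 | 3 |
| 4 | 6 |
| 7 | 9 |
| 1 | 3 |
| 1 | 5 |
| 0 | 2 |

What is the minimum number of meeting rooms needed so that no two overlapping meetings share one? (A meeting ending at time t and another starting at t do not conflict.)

starts: [0, 0, 1, 1, 4, 7]
ends:   [2, 3, 3, 5, 6, 9]
s0→1 s0→2 s1→3 s1→4  — peak 4.

4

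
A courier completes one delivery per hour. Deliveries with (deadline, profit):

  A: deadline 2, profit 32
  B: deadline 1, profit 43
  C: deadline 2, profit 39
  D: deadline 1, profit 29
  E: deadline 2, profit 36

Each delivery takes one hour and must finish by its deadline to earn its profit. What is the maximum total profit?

82

Take jobs in profit order; each goes to the latest open slot no later than its deadline.
By profit: B(d1,43), C(d2,39), E(d2,36), A(d2,32), D(d1,29)
B→slot 1; C→slot 2; E skipped; A skipped; D skipped.
Profit = 43 + 39 = 82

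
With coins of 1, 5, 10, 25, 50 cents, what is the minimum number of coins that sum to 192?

8

192 − 3×50→42 − 1×25→17 − 1×10→7 − 1×5→2 − 2×1→0
Total coins = 3 + 1 + 1 + 1 + 2 = 8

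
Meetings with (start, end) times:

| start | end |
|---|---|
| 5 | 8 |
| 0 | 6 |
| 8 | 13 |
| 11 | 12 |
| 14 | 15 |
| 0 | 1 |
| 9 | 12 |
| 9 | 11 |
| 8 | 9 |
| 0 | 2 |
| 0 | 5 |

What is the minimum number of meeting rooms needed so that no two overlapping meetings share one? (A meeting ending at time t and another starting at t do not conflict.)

4

starts: [0, 0, 0, 0, 5, 8, 8, 9, 9, 11, 14]
ends:   [1, 2, 5, 6, 8, 9, 11, 12, 12, 13, 15]
s0→1 s0→2 s0→3 s0→4  — peak 4.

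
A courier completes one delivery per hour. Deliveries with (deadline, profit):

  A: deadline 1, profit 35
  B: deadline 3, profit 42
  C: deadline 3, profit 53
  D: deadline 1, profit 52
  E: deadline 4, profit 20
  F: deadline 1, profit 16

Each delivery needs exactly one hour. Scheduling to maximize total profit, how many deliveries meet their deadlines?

4

By profit: C(d3,53), D(d1,52), B(d3,42), A(d1,35), E(d4,20), F(d1,16)
C→slot 3; D→slot 1; B→slot 2; A skipped; E→slot 4; F skipped.
4 of 6 scheduled.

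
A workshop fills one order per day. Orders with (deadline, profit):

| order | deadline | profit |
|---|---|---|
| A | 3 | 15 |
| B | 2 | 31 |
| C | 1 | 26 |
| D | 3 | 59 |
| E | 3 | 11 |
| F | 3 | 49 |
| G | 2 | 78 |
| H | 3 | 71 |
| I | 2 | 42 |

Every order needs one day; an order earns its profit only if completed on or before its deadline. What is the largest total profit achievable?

208

Profit order: G=78 H=71 D=59 F=49 I=42 B=31 C=26 A=15 E=11
Assign: G→slot 2, H→slot 3, D→slot 1, F skipped, I skipped, B skipped, C skipped, A skipped, E skipped.
Slots: [1:D] [2:G] [3:H]
Profit = 59 + 78 + 71 = 208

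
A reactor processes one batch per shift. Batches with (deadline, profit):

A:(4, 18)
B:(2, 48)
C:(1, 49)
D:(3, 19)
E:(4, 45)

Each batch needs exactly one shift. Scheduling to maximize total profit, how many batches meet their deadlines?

Sort by profit descending; place each in the latest free slot ≤ its deadline.
By profit: C(d1,49), B(d2,48), E(d4,45), D(d3,19), A(d4,18)
C→slot 1; B→slot 2; E→slot 4; D→slot 3; A skipped.
4 of 5 scheduled.

4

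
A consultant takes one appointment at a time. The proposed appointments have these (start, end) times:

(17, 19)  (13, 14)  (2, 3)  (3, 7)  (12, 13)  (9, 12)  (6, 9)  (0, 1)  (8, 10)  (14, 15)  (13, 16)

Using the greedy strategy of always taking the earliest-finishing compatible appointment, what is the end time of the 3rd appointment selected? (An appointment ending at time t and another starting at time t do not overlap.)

7

Order by finish time; keep every interval that doesn't clash with the previous kept one.
Sorted by end: (0,1)  (2,3)  (3,7)  (6,9)  (8,10)  (9,12)  (12,13)  (13,14)  (14,15)  (13,16)  (17,19)
take (0,1); take (2,3); take (3,7); take (8,10); skip (9,12); take (12,13); take (13,14); take (14,15); skip (13,16); take (17,19).
Selected: (0,1) (2,3) (3,7) (8,10) (12,13) (13,14) (14,15) (17,19)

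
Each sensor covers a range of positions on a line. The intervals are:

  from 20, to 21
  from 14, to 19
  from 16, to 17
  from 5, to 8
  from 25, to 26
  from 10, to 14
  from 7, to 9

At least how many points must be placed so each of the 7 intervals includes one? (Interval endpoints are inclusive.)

5

By right end: [5,8]  [7,9]  [10,14]  [16,17]  [14,19]  [20,21]  [25,26]
[5,8] uncovered → point at 8; [10,14] uncovered → point at 14; [16,17] uncovered → point at 17; [20,21] uncovered → point at 21; [25,26] uncovered → point at 26.
Points: 8, 14, 17, 21, 26 (5 total).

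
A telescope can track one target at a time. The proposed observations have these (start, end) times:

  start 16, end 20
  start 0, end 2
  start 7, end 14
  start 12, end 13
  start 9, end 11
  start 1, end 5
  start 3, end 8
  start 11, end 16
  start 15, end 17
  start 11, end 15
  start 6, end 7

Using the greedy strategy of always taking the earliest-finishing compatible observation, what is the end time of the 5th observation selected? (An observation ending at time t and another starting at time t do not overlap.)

17

Sorted by end: (0,2)  (1,5)  (6,7)  (3,8)  (9,11)  (12,13)  (7,14)  (11,15)  (11,16)  (15,17)  (16,20)
take (0,2); take (6,7); take (9,11); take (12,13); skip (7,14); skip (11,15); take (15,17).
Selected: (0,2) (6,7) (9,11) (12,13) (15,17)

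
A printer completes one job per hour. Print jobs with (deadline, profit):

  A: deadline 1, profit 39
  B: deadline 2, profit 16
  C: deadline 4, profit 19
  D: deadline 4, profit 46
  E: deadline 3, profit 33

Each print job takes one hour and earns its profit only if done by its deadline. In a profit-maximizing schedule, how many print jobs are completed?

Sort by profit descending; place each in the latest free slot ≤ its deadline.
Profit order: D=46 A=39 E=33 C=19 B=16
Assign: D→slot 4, A→slot 1, E→slot 3, C→slot 2, B skipped.
Slots: [1:A] [2:C] [3:E] [4:D]
4 of 5 scheduled.

4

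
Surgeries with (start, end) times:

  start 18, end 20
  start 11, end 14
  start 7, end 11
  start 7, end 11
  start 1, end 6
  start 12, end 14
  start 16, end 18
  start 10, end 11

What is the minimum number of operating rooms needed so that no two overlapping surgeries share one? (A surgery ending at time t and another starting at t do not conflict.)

starts: [1, 7, 7, 10, 11, 12, 16, 18]
ends:   [6, 11, 11, 11, 14, 14, 18, 20]
s1→1 e6→0 s7→1 s7→2 s10→3  — peak 3.

3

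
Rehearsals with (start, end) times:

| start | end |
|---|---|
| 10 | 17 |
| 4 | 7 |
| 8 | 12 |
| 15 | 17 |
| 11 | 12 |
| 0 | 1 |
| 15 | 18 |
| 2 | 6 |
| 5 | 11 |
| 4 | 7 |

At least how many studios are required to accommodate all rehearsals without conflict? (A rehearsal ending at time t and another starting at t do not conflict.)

4

The answer is the maximum number of intervals overlapping at any instant.
starts: [0, 2, 4, 4, 5, 8, 10, 11, 15, 15]
ends:   [1, 6, 7, 7, 11, 12, 12, 17, 17, 18]
s0→1 e1→0 s2→1 s4→2 s4→3 s5→4  — peak 4.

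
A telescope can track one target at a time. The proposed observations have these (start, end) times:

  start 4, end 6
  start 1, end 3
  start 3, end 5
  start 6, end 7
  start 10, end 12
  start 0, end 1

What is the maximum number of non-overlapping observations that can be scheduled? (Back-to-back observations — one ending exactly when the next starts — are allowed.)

Order by finish time; keep every interval that doesn't clash with the previous kept one.
By end time: (0,1), (1,3), (3,5), (4,6), (6,7), (10,12).
Pick (0,1); next start ≥ 1 → (1,3); next start ≥ 3 → (3,5); next start ≥ 5 → (6,7); next start ≥ 7 → (10,12).
Selected 5 observations.

5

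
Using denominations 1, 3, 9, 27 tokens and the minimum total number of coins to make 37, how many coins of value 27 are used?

1

37 − 1×27→10 − 1×9→1 − 1×1→0
Count of 27: 1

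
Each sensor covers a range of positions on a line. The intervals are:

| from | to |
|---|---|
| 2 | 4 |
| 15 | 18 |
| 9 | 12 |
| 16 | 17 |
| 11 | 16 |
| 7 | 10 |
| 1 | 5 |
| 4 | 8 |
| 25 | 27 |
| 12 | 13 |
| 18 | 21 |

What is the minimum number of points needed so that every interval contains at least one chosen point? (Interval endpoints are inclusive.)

6

Sorted: [2,4] [1,5] [4,8] [7,10] [9,12] [12,13] [11,16] [16,17] [15,18] [18,21] [25,27]
{[2,4],[1,5],[4,8]} hit by 4; {[7,10],[9,12]} hit by 10; {[12,13],[11,16]} hit by 13; {[16,17],[15,18]} hit by 17; {[18,21]} hit by 21; {[25,27]} hit by 27.
Points: 4, 10, 13, 17, 21, 27 (6 total).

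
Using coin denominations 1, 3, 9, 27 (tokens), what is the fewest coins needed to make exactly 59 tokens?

5

Use the largest denomination that fits, subtract, and repeat.
59 = 2×27 + 1×3 + 2×1
Total coins = 2 + 1 + 2 = 5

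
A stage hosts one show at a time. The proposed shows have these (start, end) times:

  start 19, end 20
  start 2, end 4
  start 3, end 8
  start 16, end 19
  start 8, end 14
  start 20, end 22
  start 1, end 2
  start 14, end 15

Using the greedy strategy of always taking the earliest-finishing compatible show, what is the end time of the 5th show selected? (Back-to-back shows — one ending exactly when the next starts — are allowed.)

Greedy by earliest finish: after sorting by end time, pick each interval compatible with the last pick.
By end time: (1,2), (2,4), (3,8), (8,14), (14,15), (16,19), (19,20), (20,22).
Pick (1,2); next start ≥ 2 → (2,4); next start ≥ 4 → (8,14); next start ≥ 14 → (14,15); next start ≥ 15 → (16,19); next start ≥ 19 → (19,20); next start ≥ 20 → (20,22).
Selected: (1,2) (2,4) (8,14) (14,15) (16,19) (19,20) (20,22)

19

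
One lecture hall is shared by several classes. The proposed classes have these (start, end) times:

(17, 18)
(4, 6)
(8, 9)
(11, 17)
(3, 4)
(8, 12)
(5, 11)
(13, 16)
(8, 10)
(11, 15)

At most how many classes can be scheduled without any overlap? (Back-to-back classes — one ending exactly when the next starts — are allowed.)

5

Order by finish time; keep every interval that doesn't clash with the previous kept one.
By end time: (3,4), (4,6), (8,9), (8,10), (5,11), (8,12), (11,15), (13,16), (11,17), (17,18).
Pick (3,4); next start ≥ 4 → (4,6); next start ≥ 6 → (8,9); next start ≥ 9 → (11,15); next start ≥ 15 → (17,18).
Selected 5 classes.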